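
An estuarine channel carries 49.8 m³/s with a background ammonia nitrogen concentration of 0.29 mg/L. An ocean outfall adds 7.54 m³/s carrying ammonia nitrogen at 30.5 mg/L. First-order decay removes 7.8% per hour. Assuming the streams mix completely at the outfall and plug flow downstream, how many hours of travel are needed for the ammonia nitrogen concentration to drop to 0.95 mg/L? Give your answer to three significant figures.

18.5 h

Flow-weighted average: C = (49.80·0.2900 + 7.540·30.50) / 57.34 = 244.4/57.34 = 4.263 mg/L.
7.8%/h lost → k = −ln(1 − 0.078) = 0.08121 h⁻¹.
4.263·exp(−k·t) = 0.95 → t = ln(4.263/0.95)/k = 66550 s = 18.48 h.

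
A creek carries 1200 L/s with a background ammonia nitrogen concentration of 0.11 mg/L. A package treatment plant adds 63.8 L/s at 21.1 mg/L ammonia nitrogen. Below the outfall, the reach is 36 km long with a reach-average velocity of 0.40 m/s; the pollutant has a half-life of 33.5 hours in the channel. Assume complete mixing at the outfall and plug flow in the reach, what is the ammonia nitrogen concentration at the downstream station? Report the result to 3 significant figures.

After mixing, C = (1200·0.1100 + 63.80·21.10) / 1264 = 1478/1264 = 1.170 mg/L.
Travel time t = 36·1000 / 0.40 = 90000 s = 25.00 h.
Half-life 33.5 h → k = ln 2 / 33.5 = 0.02069 h⁻¹ = 0.4966 d⁻¹.
Applying C = C₀e^(−kt): 1.170 × 0.5961 = 0.6973 mg/L.

0.697 mg/L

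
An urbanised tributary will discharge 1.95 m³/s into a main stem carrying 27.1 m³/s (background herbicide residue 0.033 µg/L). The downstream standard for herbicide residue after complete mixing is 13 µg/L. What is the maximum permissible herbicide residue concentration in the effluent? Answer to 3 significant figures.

At the limit, (Qr·Cr + Qe·Cₑ)/(Qr + Qe) = 13:
Cₑ = (29.05·13 − 27.10·0.03300) / 1.950 = 193.2 µg/L.

193 µg/L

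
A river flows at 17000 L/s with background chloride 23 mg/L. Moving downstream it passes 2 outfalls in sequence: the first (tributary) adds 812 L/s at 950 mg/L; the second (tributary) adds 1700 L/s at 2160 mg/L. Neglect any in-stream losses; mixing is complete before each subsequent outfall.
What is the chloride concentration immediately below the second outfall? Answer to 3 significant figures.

Outfall 1: combined Q = 17810 L/s; C = (17000·23.00 + 812.0·950.0)/17810 = 65.26 mg/L.
Outfall 2: combined Q = 19510 L/s; C = (17810·65.26 + 1700·2160)/19510 = 247.8 mg/L.

248 mg/L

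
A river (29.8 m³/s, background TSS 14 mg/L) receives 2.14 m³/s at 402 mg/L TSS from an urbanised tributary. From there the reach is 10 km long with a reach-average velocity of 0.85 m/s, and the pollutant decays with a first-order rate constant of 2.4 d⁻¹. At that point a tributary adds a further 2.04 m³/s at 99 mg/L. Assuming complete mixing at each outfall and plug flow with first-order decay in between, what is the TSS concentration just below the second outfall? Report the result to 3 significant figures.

33.1 mg/L

Flow-weighted average: C = (29.80·14.00 + 2.140·402.0) / 31.94 = 1277/31.94 = 40.00 mg/L; combined flow 31.94 m³/s.
Travel time t = 10·1000 / 0.85 = 11760 s = 3.268 h.
First-order decay: C = 40.00·exp(−k·t) = 40.00·0.7212 = 28.85 mg/L.
At the second outfall, C = (31.94·28.85 + 2.040·99.00) / (31.94 + 2.040) = 33.06 mg/L.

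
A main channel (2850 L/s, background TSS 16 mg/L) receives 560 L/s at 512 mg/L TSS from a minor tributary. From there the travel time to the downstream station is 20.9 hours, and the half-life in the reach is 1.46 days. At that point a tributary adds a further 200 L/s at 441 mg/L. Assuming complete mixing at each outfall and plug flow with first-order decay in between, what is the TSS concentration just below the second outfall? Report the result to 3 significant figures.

Conservation of mass: C = (2850·16.00 + 560.0·512.0) / 3410 = 332300/3410 = 97.45 mg/L; combined flow 3410 L/s.
Half-life 1.46 d → k = ln 2 / 1.46 = 0.4748 d⁻¹.
Applying C = C₀e^(−kt): 97.45 × 0.6614 = 64.45 mg/L.
At the second outfall, C = (3410·64.45 + 200.0·441.0) / (3410 + 200.0) = 85.32 mg/L.

85.3 mg/L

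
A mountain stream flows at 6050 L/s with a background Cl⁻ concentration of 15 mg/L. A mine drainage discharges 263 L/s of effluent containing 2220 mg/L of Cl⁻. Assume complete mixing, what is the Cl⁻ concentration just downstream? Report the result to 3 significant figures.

Mass balance: C = (6050·15.00 + 263.0·2220) / 6313 = 674600/6313 = 106.9 mg/L.

107 mg/L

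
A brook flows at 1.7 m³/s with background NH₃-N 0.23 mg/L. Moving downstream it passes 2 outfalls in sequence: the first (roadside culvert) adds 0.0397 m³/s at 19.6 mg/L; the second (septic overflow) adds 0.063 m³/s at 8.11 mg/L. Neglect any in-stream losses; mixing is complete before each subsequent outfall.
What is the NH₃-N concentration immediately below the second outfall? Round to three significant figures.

After outfall 1: Q = 1.700 + 0.03970 = 1.740 m³/s; C = (1.700·0.2300 + 0.03970·19.60)/1.740 = 0.6720 mg/L.
After outfall 2: Q = 1.740 + 0.06300 = 1.803 m³/s; C = (1.740·0.6720 + 0.06300·8.110)/1.803 = 0.9320 mg/L.

0.932 mg/L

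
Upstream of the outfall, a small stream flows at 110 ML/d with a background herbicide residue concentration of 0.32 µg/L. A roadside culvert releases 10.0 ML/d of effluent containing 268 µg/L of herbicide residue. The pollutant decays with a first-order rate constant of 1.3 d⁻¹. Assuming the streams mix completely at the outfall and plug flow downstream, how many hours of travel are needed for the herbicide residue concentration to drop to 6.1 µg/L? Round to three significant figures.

After mixing, C = (110.0·0.3200 + 10.00·268.0) / 120.0 = 2715/120.0 = 22.63 µg/L.
22.63·exp(−k·t) = 6.1 → t = ln(22.63/6.1)/k = 87120 s = 24.20 h.

24.2 h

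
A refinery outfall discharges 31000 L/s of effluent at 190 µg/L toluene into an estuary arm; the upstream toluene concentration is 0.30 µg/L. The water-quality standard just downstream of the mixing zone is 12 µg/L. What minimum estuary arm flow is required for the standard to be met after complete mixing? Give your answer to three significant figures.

Set C_mix = 12: (Q·0.3000 + 31000·190.0) / (Q + 31000) = 12
→ Q = 31000·(190.0 − 12)/(12 − 0.3000) = 471600 L/s.

472000 L/s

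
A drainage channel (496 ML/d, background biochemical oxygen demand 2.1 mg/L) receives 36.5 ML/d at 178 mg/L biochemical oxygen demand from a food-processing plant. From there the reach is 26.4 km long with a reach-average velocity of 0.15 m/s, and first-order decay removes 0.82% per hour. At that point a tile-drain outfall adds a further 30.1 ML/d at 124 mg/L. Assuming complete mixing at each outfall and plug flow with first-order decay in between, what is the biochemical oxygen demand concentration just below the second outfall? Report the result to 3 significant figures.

15.6 mg/L

Conservation of mass: C = (496.0·2.100 + 36.50·178.0) / 532.5 = 7539/532.5 = 14.16 mg/L; combined flow 532.5 ML/d.
Travel time t = 26.4·1000 / 0.15 = 176000 s = 48.89 h.
0.82%/h lost → k = −ln(1 − 0.0082) = 0.008234 h⁻¹.
After decay, C = 14.16 × e^(−kt) = 14.16 × 0.6686 = 9.466 mg/L.
Second outfall: C = (532.5·9.466 + 30.10·124.0)/562.6 = 15.59 mg/L.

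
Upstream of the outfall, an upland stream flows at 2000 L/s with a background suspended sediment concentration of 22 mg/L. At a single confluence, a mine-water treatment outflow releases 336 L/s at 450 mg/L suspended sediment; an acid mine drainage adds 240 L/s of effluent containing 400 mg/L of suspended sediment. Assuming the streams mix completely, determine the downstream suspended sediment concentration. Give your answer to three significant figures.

Flow-weighted average: C = (2000·22.00 + 336.0·450.0 + 240.0·400.0) / 2576 = 291200/2576 = 113.0 mg/L.

113 mg/L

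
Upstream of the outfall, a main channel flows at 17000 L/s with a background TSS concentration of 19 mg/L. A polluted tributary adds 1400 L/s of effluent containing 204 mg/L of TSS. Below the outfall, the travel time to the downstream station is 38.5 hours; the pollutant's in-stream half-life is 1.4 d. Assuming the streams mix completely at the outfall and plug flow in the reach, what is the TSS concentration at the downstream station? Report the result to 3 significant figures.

After mixing, C = (17000·19.00 + 1400·204.0) / 18400 = 608600/18400 = 33.08 mg/L.
Half-life 1.4 d → k = ln 2 / 1.4 = 0.4951 d⁻¹.
After decay, C = 33.08 × e^(−kt) = 33.08 × 0.4519 = 14.95 mg/L.

14.9 mg/L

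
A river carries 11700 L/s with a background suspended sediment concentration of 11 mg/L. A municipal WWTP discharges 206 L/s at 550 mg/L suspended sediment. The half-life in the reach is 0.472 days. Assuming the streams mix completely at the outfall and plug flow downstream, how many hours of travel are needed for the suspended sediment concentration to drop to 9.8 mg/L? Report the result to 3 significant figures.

11.9 h

After mixing, C = (11700·11.00 + 206.0·550.0) / 11910 = 242000/11910 = 20.33 mg/L.
Half-life 0.472 d → k = ln 2 / 0.472 = 1.469 d⁻¹.
20.33·exp(−k·t) = 9.8 → t = ln(20.33/9.8)/k = 42920 s = 11.92 h.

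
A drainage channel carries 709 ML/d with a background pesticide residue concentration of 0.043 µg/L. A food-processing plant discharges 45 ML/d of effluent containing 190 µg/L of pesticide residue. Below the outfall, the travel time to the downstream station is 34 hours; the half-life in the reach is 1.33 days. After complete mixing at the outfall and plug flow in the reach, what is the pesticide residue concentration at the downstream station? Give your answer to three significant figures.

5.44 µg/L

Conservation of mass: C = (709.0·0.04300 + 45.00·190.0) / 754.0 = 8580/754.0 = 11.38 µg/L.
Half-life 1.33 d → k = ln 2 / 1.33 = 0.5212 d⁻¹.
After decay, C = 11.38 × e^(−kt) = 11.38 × 0.4779 = 5.439 µg/L.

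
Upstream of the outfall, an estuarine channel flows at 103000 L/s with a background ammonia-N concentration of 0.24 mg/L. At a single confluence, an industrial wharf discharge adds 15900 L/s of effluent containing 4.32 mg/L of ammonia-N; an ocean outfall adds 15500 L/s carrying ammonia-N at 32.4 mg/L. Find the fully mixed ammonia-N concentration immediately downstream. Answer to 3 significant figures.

Conservation of mass: C = (103000·0.2400 + 15900·4.320 + 15500·32.40) / 134400 = 595600/134400 = 4.432 mg/L.

4.43 mg/L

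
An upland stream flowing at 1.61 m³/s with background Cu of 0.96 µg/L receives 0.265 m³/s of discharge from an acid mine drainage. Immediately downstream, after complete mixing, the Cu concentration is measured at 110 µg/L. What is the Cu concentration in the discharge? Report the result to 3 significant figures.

772 µg/L

Mass balance: 1.610·0.9600 + 0.2650·Cₑ = 1.875·110.0
→ Cₑ = (1.875·110.0 − 1.610·0.9600) / 0.2650 = 772.5 µg/L.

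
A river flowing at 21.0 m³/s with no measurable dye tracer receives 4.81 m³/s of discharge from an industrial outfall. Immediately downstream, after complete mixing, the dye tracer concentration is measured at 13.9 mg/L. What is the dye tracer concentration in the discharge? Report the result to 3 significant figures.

74.6 mg/L

Mass balance: 21.00·0 + 4.810·Cₑ = 25.81·13.90
→ Cₑ = (25.81·13.90 − 21.00·0) / 4.810 = 74.59 mg/L.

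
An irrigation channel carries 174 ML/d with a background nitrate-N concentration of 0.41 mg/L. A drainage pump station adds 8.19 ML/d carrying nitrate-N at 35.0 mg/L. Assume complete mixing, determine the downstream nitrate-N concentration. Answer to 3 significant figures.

1.96 mg/L

Mass balance: C = (174.0·0.4100 + 8.190·35.00) / 182.2 = 358.0/182.2 = 1.965 mg/L.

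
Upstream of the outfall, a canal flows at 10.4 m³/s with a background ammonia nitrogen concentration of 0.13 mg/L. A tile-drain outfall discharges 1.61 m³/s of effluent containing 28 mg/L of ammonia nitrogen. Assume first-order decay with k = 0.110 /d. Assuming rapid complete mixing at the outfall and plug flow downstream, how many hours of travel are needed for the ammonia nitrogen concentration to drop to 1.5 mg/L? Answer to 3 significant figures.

Flow-weighted average: C = (10.40·0.1300 + 1.610·28.00) / 12.01 = 46.43/12.01 = 3.866 mg/L.
3.866·exp(−k·t) = 1.5 → t = ln(3.866/1.5)/k = 743700 s = 206.6 h.

207 h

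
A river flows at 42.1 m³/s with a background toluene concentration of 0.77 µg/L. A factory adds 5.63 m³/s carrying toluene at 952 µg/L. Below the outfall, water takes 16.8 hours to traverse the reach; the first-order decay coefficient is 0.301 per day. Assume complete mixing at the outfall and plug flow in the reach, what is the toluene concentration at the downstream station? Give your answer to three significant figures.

Mass balance: C = (42.10·0.7700 + 5.630·952.0) / 47.73 = 5392/47.73 = 113.0 µg/L.
First-order decay: C = 113.0·exp(−k·t) = 113.0·0.8100 = 91.51 µg/L.

91.5 µg/L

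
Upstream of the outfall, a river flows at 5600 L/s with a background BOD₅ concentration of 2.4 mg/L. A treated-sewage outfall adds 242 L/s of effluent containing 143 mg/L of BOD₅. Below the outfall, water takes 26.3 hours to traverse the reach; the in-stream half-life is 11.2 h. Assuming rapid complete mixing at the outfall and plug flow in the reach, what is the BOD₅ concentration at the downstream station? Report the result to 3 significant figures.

1.62 mg/L

Flow-weighted average: C = (5600·2.400 + 242.0·143.0) / 5842 = 48050/5842 = 8.224 mg/L.
Half-life 11.2 h → k = ln 2 / 11.2 = 0.06189 h⁻¹ = 1.485 d⁻¹.
After decay, C = 8.224 × e^(−kt) = 8.224 × 0.1964 = 1.615 mg/L.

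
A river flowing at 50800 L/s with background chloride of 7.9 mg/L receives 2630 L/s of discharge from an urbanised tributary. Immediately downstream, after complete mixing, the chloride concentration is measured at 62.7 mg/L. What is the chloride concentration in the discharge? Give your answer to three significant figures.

1120 mg/L

Mass balance: 50800·7.900 + 2630·Cₑ = 53430·62.70
→ Cₑ = (53430·62.70 − 50800·7.900) / 2630 = 1121 mg/L.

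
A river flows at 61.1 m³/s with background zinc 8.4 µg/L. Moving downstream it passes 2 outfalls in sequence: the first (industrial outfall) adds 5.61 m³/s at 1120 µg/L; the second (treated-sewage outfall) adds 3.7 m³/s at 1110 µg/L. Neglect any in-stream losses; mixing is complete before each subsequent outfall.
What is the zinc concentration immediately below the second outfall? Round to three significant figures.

Below outfall 1: Q → 66.71 m³/s, C = (61.10·8.400 + 5.610·1120)/66.71 = 101.9 µg/L.
Below outfall 2: Q → 70.41 m³/s, C = (66.71·101.9 + 3.700·1110)/70.41 = 154.9 µg/L.

155 µg/L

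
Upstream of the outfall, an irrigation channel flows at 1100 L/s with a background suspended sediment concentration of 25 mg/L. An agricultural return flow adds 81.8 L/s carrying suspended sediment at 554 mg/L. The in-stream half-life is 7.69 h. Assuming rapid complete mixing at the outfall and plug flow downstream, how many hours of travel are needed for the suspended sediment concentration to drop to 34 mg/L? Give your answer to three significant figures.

6.60 h

After mixing, C = (1100·25.00 + 81.80·554.0) / 1182 = 72820/1182 = 61.62 mg/L.
Half-life 7.69 h → k = ln 2 / 7.69 = 0.09014 h⁻¹ = 2.163 d⁻¹.
61.62·exp(−k·t) = 34 → t = ln(61.62/34)/k = 23750 s = 6.596 h.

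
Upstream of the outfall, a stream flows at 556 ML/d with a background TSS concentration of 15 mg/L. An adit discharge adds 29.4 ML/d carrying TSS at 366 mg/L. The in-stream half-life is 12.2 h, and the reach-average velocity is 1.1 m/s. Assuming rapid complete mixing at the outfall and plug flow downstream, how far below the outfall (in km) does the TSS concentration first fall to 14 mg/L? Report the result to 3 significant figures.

Conservation of mass: C = (556.0·15.00 + 29.40·366.0) / 585.4 = 19100/585.4 = 32.63 mg/L.
Half-life 12.2 h → k = ln 2 / 12.2 = 0.05682 h⁻¹ = 1.364 d⁻¹.
Set 32.63·exp(−k·t) = 14 → t = ln(32.63/14)/k = 53610 s = 14.89 h.
Distance = v·t = 1.1·53610 = 58970 m = 58.97 km.

59.0 km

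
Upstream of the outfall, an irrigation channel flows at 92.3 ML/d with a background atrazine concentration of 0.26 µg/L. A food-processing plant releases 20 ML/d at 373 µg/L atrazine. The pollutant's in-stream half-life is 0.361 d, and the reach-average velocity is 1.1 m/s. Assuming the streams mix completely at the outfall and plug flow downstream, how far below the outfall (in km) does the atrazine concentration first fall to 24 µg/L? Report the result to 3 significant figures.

Mixed concentration C = ΣQC/ΣQ = (92.30·0.2600 + 20.00·373.0) / 112.3 = 7484/112.3 = 66.64 µg/L.
Half-life 0.361 d → k = ln 2 / 0.361 = 1.920 d⁻¹.
Set 66.64·exp(−k·t) = 24 → t = ln(66.64/24)/k = 45960 s = 12.77 h.
Distance = v·t = 1.1·45960 = 50550 m = 50.55 km.

50.6 km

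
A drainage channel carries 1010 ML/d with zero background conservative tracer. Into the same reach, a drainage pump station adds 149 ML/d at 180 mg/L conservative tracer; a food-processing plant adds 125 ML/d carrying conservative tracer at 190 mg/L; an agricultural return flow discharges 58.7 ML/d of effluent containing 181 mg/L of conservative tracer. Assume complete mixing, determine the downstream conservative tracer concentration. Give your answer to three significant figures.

45.6 mg/L

Flow-weighted average: C = (1010·0 + 149.0·180.0 + 125.0·190.0 + 58.70·181.0) / 1343 = 61190/1343 = 45.58 mg/L.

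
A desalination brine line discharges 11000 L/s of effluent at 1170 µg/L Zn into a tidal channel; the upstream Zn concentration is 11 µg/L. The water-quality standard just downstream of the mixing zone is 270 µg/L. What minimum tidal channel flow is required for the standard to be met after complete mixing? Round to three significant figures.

Set C_mix = 270: (Q·11.00 + 11000·1170) / (Q + 11000) = 270
→ Q = 11000·(1170 − 270)/(270 − 11.00) = 38220 L/s.

38200 L/s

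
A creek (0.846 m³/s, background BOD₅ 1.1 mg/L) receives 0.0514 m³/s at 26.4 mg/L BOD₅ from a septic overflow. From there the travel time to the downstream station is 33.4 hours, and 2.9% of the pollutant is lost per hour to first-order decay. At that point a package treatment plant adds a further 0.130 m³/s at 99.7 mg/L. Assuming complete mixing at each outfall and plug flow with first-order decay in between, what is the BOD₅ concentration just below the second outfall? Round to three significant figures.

13.4 mg/L

Conservation of mass: C = (0.8460·1.100 + 0.05140·26.40) / 0.8974 = 2.288/0.8974 = 2.549 mg/L; combined flow 0.8974 m³/s.
2.9%/h lost → k = −ln(1 − 0.029) = 0.02943 h⁻¹.
First-order decay: C = 2.549·exp(−k·t) = 2.549·0.3742 = 0.9539 mg/L.
Second outfall: C = (0.8974·0.9539 + 0.1300·99.70)/1.027 = 13.45 mg/L.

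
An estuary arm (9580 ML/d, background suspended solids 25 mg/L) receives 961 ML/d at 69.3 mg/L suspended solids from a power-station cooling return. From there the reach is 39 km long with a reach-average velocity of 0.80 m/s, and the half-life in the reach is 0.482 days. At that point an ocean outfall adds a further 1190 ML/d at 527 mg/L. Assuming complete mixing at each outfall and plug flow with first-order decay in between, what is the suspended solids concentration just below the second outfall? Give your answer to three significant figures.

65.1 mg/L

Mass balance: C = (9580·25.00 + 961.0·69.30) / 10540 = 306100/10540 = 29.04 mg/L; combined flow 10540 ML/d.
Travel time t = 39·1000 / 0.80 = 48750 s = 13.54 h.
Half-life 0.482 d → k = ln 2 / 0.482 = 1.438 d⁻¹.
Decay over the reach: 29.04·exp(−kt) = 29.04·0.4442 = 12.90 mg/L.
Second outfall: C = (10540·12.90 + 1190·527.0)/11730 = 65.05 mg/L.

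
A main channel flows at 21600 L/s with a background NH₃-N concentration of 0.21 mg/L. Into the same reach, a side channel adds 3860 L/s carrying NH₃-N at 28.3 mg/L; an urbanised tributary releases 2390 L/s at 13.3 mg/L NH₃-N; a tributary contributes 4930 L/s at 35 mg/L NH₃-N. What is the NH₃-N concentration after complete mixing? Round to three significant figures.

9.70 mg/L

Mixed concentration C = ΣQC/ΣQ = (21600·0.2100 + 3860·28.30 + 2390·13.30 + 4930·35.00) / 32780 = 318100/32780 = 9.704 mg/L.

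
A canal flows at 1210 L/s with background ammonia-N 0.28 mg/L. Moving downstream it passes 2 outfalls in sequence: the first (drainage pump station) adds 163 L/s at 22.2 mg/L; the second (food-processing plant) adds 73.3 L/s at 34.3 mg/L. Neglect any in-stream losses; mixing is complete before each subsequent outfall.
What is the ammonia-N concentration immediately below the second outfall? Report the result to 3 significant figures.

After outfall 1: Q = 1210 + 163.0 = 1373 L/s; C = (1210·0.2800 + 163.0·22.20)/1373 = 2.882 mg/L.
After outfall 2: Q = 1373 + 73.30 = 1446 L/s; C = (1373·2.882 + 73.30·34.30)/1446 = 4.475 mg/L.

4.47 mg/L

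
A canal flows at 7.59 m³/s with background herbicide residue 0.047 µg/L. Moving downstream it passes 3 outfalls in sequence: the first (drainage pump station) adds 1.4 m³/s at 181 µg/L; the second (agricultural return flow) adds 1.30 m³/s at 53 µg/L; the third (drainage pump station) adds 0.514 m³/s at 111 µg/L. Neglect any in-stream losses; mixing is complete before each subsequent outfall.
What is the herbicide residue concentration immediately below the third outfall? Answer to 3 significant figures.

35.1 µg/L

Below outfall 1: Q → 8.990 m³/s, C = (7.590·0.04700 + 1.400·181.0)/8.990 = 28.23 µg/L.
Below outfall 2: Q → 10.29 m³/s, C = (8.990·28.23 + 1.300·53.00)/10.29 = 31.36 µg/L.
Below outfall 3: Q → 10.80 m³/s, C = (10.29·31.36 + 0.5140·111.0)/10.80 = 35.15 µg/L.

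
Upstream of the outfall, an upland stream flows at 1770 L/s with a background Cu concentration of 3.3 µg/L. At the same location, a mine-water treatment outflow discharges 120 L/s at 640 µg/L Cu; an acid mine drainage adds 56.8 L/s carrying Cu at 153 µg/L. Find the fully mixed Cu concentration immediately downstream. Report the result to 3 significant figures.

Conservation of mass: C = (1770·3.300 + 120.0·640.0 + 56.80·153.0) / 1947 = 91330/1947 = 46.91 µg/L.

46.9 µg/L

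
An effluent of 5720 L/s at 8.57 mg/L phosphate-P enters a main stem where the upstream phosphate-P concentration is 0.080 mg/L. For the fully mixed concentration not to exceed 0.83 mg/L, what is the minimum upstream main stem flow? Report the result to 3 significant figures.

59000 L/s

Set C_mix = 0.83: (Q·0.08000 + 5720·8.570) / (Q + 5720) = 0.83
→ Q = 5720·(8.570 − 0.83)/(0.83 − 0.08000) = 59030 L/s.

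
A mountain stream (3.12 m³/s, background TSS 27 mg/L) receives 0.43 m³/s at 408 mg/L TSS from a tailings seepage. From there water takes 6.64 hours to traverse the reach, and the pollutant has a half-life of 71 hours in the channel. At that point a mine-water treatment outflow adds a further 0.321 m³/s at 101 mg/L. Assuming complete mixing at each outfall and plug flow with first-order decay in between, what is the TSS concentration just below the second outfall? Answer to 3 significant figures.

71.2 mg/L

Flow-weighted average: C = (3.120·27.00 + 0.4300·408.0) / 3.550 = 259.7/3.550 = 73.15 mg/L; combined flow 3.550 m³/s.
Half-life 71 h → k = ln 2 / 71 = 0.009763 h⁻¹ = 0.2343 d⁻¹.
Decay over the reach: 73.15·exp(−kt) = 73.15·0.9372 = 68.56 mg/L.
At the second outfall, C = (3.550·68.56 + 0.3210·101.0) / (3.550 + 0.3210) = 71.25 mg/L.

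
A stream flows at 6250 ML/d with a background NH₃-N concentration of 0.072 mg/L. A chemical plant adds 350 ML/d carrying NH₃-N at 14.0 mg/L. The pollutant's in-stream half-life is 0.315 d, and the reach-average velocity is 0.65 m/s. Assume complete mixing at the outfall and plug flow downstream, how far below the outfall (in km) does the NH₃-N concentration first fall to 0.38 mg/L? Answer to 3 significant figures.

After mixing, C = (6250·0.07200 + 350.0·14.00) / 6600 = 5350/6600 = 0.8106 mg/L.
Half-life 0.315 d → k = ln 2 / 0.315 = 2.200 d⁻¹.
Set 0.8106·exp(−k·t) = 0.38 → t = ln(0.8106/0.38)/k = 29750 s = 8.263 h.
Distance = v·t = 0.65·29750 = 19340 m = 19.34 km.

19.3 km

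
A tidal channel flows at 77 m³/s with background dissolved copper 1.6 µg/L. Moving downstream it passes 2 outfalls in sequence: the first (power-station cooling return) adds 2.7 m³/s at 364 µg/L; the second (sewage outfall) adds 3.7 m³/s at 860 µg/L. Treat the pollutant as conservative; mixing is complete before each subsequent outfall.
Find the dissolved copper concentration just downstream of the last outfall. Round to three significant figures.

51.4 µg/L

Below outfall 1: Q → 79.70 m³/s, C = (77.00·1.600 + 2.700·364.0)/79.70 = 13.88 µg/L.
Below outfall 2: Q → 83.40 m³/s, C = (79.70·13.88 + 3.700·860.0)/83.40 = 51.41 µg/L.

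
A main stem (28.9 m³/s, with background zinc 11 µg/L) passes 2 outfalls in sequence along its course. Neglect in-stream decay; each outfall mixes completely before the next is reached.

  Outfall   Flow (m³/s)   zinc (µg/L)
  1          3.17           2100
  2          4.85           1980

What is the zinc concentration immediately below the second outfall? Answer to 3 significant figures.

449 µg/L

After outfall 1: Q = 28.90 + 3.170 = 32.07 m³/s; C = (28.90·11.00 + 3.170·2100)/32.07 = 217.5 µg/L.
After outfall 2: Q = 32.07 + 4.850 = 36.92 m³/s; C = (32.07·217.5 + 4.850·1980)/36.92 = 449.0 µg/L.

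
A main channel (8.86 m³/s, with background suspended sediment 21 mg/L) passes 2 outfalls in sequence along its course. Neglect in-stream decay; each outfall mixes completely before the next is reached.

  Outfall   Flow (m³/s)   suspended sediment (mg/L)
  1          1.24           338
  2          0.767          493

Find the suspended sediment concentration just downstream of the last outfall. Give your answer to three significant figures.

Outfall 1: combined Q = 10.10 m³/s; C = (8.860·21.00 + 1.240·338.0)/10.10 = 59.92 mg/L.
Outfall 2: combined Q = 10.87 m³/s; C = (10.10·59.92 + 0.7670·493.0)/10.87 = 90.49 mg/L.

90.5 mg/L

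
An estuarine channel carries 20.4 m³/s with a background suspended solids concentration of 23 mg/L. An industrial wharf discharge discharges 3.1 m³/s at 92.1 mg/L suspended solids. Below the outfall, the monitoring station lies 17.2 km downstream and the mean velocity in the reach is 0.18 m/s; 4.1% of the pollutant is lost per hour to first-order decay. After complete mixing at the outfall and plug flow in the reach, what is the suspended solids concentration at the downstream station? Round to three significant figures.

10.6 mg/L

Flow-weighted average: C = (20.40·23.00 + 3.100·92.10) / 23.50 = 754.7/23.50 = 32.12 mg/L.
Travel time t = 17.2·1000 / 0.18 = 95560 s = 26.54 h.
4.1%/h lost → k = −ln(1 − 0.041) = 0.04186 h⁻¹.
Decay over the reach: 32.12·exp(−kt) = 32.12·0.3292 = 10.57 mg/L.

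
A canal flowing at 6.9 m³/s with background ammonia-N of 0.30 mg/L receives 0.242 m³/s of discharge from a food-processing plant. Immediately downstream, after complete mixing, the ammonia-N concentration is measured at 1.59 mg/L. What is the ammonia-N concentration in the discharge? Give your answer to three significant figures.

Mass balance: 6.900·0.3000 + 0.2420·Cₑ = 7.142·1.590
→ Cₑ = (7.142·1.590 − 6.900·0.3000) / 0.2420 = 38.37 mg/L.

38.4 mg/L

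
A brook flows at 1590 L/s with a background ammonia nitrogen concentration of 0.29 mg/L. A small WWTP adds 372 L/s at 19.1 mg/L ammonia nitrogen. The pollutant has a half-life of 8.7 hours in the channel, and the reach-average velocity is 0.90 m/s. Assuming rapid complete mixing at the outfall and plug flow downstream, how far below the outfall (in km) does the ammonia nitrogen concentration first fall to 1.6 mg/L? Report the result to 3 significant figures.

35.8 km

Mixed concentration C = ΣQC/ΣQ = (1590·0.2900 + 372.0·19.10) / 1962 = 7566/1962 = 3.856 mg/L.
Half-life 8.7 h → k = ln 2 / 8.7 = 0.07967 h⁻¹ = 1.912 d⁻¹.
Set 3.856·exp(−k·t) = 1.6 → t = ln(3.856/1.6)/k = 39750 s = 11.04 h.
Distance = v·t = 0.90·39750 = 35780 m = 35.78 km.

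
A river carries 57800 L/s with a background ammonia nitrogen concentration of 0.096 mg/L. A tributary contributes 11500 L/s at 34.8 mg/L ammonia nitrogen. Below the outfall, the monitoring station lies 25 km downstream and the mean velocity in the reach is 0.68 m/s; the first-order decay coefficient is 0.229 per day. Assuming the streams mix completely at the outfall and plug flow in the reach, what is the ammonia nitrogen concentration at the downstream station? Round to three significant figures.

Mass balance: C = (57800·0.09600 + 11500·34.80) / 69300 = 405700/69300 = 5.855 mg/L.
Travel time t = 25·1000 / 0.68 = 36760 s = 10.21 h.
First-order decay: C = 5.855·exp(−k·t) = 5.855·0.9072 = 5.311 mg/L.

5.31 mg/L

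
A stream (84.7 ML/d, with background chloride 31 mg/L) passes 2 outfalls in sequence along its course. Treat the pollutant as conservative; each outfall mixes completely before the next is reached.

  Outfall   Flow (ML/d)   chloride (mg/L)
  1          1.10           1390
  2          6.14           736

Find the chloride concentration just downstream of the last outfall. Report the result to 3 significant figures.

94.3 mg/L

After outfall 1: Q = 84.70 + 1.100 = 85.80 ML/d; C = (84.70·31.00 + 1.100·1390)/85.80 = 48.42 mg/L.
After outfall 2: Q = 85.80 + 6.140 = 91.94 ML/d; C = (85.80·48.42 + 6.140·736.0)/91.94 = 94.34 mg/L.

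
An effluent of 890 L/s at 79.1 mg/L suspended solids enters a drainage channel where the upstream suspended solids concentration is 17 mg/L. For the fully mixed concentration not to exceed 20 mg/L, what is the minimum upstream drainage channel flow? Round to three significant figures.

17500 L/s

Set C_mix = 20: (Q·17.00 + 890.0·79.10) / (Q + 890.0) = 20
→ Q = 890.0·(79.10 − 20)/(20 − 17.00) = 17530 L/s.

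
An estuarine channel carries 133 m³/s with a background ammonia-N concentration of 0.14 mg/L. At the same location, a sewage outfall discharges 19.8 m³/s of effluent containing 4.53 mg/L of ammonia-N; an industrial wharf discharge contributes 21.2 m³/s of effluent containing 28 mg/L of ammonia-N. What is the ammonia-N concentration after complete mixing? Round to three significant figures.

Conservation of mass: C = (133.0·0.1400 + 19.80·4.530 + 21.20·28.00) / 174.0 = 701.9/174.0 = 4.034 mg/L.

4.03 mg/L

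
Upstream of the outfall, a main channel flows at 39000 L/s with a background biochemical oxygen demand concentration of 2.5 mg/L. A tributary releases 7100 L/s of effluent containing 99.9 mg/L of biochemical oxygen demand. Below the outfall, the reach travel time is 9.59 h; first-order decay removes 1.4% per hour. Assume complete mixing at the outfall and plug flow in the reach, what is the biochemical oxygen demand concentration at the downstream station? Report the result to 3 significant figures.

After mixing, C = (39000·2.500 + 7100·99.90) / 46100 = 806800/46100 = 17.50 mg/L.
1.4%/h lost → k = −ln(1 − 0.014) = 0.01410 h⁻¹.
First-order decay: C = 17.50·exp(−k·t) = 17.50·0.8735 = 15.29 mg/L.

15.3 mg/L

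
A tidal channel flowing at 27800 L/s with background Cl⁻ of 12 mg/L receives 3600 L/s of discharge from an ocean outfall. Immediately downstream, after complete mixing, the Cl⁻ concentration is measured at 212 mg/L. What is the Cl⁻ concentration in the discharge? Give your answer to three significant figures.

1760 mg/L

Mass balance: 27800·12.00 + 3600·Cₑ = 31400·212.0
→ Cₑ = (31400·212.0 − 27800·12.00) / 3600 = 1756 mg/L.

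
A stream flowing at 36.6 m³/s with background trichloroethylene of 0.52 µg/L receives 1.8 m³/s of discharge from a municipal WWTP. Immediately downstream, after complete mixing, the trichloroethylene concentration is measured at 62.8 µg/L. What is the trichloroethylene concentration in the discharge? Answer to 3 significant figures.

Mass balance: 36.60·0.5200 + 1.800·Cₑ = 38.40·62.80
→ Cₑ = (38.40·62.80 − 36.60·0.5200) / 1.800 = 1329 µg/L.

1330 µg/L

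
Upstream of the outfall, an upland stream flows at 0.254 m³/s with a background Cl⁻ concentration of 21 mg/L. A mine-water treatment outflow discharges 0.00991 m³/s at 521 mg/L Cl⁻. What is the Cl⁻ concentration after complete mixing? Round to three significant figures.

Mixed concentration C = ΣQC/ΣQ = (0.2540·21.00 + 0.009910·521.0) / 0.2639 = 10.50/0.2639 = 39.78 mg/L.

39.8 mg/L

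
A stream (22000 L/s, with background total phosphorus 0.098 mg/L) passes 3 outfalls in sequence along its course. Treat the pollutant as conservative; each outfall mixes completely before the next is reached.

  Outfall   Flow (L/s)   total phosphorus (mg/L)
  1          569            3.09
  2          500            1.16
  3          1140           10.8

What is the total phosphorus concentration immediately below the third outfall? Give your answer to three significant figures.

0.694 mg/L

After outfall 1: Q = 22000 + 569.0 = 22570 L/s; C = (22000·0.09800 + 569.0·3.090)/22570 = 0.1734 mg/L.
After outfall 2: Q = 22570 + 500.0 = 23070 L/s; C = (22570·0.1734 + 500.0·1.160)/23070 = 0.1948 mg/L.
After outfall 3: Q = 23070 + 1140 = 24210 L/s; C = (23070·0.1948 + 1140·10.80)/24210 = 0.6942 mg/L.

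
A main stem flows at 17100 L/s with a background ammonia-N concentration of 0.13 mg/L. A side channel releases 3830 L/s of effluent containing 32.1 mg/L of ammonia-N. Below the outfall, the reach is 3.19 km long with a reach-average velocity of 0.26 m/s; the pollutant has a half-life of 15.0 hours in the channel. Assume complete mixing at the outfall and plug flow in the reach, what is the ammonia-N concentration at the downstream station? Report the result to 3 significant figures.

5.11 mg/L

After mixing, C = (17100·0.1300 + 3830·32.10) / 20930 = 125200/20930 = 5.980 mg/L.
Travel time t = 3.19·1000 / 0.26 = 12270 s = 3.408 h.
Half-life 15.0 h → k = ln 2 / 15.0 = 0.04621 h⁻¹ = 1.109 d⁻¹.
First-order decay: C = 5.980·exp(−k·t) = 5.980·0.8543 = 5.109 mg/L.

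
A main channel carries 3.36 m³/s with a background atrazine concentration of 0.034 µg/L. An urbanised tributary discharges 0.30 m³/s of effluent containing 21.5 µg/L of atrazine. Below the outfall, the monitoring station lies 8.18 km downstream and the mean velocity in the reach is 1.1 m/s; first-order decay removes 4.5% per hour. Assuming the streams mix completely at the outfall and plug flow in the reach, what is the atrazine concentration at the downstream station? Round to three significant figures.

Mixed concentration C = ΣQC/ΣQ = (3.360·0.03400 + 0.3000·21.50) / 3.660 = 6.564/3.660 = 1.794 µg/L.
Travel time t = 8.18·1000 / 1.1 = 7436 s = 2.066 h.
4.5%/h lost → k = −ln(1 − 0.045) = 0.04604 h⁻¹.
Decay over the reach: 1.794·exp(−kt) = 1.794·0.9093 = 1.631 µg/L.

1.63 µg/L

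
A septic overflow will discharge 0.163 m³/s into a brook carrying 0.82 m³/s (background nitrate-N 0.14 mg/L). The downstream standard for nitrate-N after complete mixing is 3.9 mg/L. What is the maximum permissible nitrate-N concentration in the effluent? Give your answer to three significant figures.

22.8 mg/L

At the limit, (Qr·Cr + Qe·Cₑ)/(Qr + Qe) = 3.9:
Cₑ = (0.9830·3.9 − 0.8200·0.1400) / 0.1630 = 22.82 mg/L.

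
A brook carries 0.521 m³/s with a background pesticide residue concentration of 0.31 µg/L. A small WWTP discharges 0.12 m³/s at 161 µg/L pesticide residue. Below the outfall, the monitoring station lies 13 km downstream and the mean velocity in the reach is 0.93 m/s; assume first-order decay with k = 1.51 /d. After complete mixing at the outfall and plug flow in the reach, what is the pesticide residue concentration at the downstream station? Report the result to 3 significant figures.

23.8 µg/L

Mass balance: C = (0.5210·0.3100 + 0.1200·161.0) / 0.6410 = 19.48/0.6410 = 30.39 µg/L.
Travel time t = 13·1000 / 0.93 = 13980 s = 3.883 h.
Applying C = C₀e^(−kt): 30.39 × 0.7833 = 23.80 µg/L.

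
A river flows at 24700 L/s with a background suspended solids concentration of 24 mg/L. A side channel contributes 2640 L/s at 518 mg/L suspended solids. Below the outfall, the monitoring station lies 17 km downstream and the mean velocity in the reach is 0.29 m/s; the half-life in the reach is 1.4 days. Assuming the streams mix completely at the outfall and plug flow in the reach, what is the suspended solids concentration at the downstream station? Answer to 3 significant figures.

Mixed concentration C = ΣQC/ΣQ = (24700·24.00 + 2640·518.0) / 27340 = 1960000/27340 = 71.70 mg/L.
Travel time t = 17·1000 / 0.29 = 58620 s = 16.28 h.
Half-life 1.4 d → k = ln 2 / 1.4 = 0.4951 d⁻¹.
After decay, C = 71.70 × e^(−kt) = 71.70 × 0.7147 = 51.24 mg/L.

51.2 mg/L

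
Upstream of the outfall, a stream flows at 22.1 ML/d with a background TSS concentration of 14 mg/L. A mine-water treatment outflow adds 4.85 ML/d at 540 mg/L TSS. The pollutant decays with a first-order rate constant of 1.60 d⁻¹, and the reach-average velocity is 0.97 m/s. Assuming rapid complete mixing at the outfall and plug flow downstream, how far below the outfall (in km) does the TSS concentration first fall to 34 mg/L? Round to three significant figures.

Conservation of mass: C = (22.10·14.00 + 4.850·540.0) / 26.95 = 2928/26.95 = 108.7 mg/L.
Set 108.7·exp(−k·t) = 34 → t = ln(108.7/34)/k = 62740 s = 17.43 h.
Distance = v·t = 0.97·62740 = 60860 m = 60.86 km.

60.9 km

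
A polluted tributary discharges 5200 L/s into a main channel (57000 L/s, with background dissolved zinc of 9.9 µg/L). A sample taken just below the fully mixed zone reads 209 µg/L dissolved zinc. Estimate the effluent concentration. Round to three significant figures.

2390 µg/L

Mass balance: 57000·9.900 + 5200·Cₑ = 62200·209.0
→ Cₑ = (62200·209.0 − 57000·9.900) / 5200 = 2391 µg/L.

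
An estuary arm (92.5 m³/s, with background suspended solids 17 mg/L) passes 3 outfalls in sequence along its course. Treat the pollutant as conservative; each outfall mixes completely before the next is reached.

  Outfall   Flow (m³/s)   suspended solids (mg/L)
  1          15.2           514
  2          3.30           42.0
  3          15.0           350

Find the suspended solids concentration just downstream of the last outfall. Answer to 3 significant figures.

117 mg/L

After outfall 1: Q = 92.50 + 15.20 = 107.7 m³/s; C = (92.50·17.00 + 15.20·514.0)/107.7 = 87.14 mg/L.
After outfall 2: Q = 107.7 + 3.300 = 111.0 m³/s; C = (107.7·87.14 + 3.300·42.00)/111.0 = 85.80 mg/L.
After outfall 3: Q = 111.0 + 15.00 = 126.0 m³/s; C = (111.0·85.80 + 15.00·350.0)/126.0 = 117.3 mg/L.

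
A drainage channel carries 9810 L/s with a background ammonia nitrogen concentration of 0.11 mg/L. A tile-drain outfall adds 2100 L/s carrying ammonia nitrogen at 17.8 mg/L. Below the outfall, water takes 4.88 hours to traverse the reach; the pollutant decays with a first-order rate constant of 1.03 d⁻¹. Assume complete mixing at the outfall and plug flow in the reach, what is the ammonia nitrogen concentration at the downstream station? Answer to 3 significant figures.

Mass balance: C = (9810·0.1100 + 2100·17.80) / 11910 = 38460/11910 = 3.229 mg/L.
Decay over the reach: 3.229·exp(−kt) = 3.229·0.8110 = 2.619 mg/L.

2.62 mg/L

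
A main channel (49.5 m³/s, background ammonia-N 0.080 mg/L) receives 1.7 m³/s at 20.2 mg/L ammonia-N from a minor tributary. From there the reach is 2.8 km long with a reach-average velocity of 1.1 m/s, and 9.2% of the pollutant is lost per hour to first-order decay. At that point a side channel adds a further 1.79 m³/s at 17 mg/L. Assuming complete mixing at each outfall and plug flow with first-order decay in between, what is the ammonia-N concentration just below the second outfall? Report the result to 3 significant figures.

1.25 mg/L

Mass balance: C = (49.50·0.08000 + 1.700·20.20) / 51.20 = 38.30/51.20 = 0.7480 mg/L; combined flow 51.20 m³/s.
Travel time t = 2.8·1000 / 1.1 = 2545 s = 0.7071 h.
9.2%/h lost → k = −ln(1 − 0.092) = 0.09651 h⁻¹.
After decay, C = 0.7480 × e^(−kt) = 0.7480 × 0.9340 = 0.6987 mg/L.
At the second outfall, C = (51.20·0.6987 + 1.790·17.00) / (51.20 + 1.790) = 1.249 mg/L.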